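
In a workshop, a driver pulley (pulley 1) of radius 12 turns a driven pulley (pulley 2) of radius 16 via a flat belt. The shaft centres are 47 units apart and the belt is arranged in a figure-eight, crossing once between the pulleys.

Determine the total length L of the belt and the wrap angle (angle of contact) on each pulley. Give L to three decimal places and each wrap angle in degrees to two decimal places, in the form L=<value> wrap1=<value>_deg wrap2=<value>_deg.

crossed belt: β = asin((r1+r2)/C) = asin(28/47) = 36.5657°
wrap1 = wrap2 = π + 2β = 253.1315°
tangent length = C·cosβ = 37.7492
L = (r1+r2)·wrap + 2·C·cosβ = 28·4.4180 + 2·37.7492 = 199.2017

L=199.202 wrap1=253.13_deg wrap2=253.13_deg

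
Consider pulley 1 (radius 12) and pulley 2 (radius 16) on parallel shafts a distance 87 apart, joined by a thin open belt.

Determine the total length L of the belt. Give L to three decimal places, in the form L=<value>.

L=262.149

open belt: β = asin((r2−r1)/C) = asin(4/87) = 2.6352°
wrap1 = π − 2β = 174.7296°
wrap2 = π + 2β = 185.2704°
tangent length = C·cosβ = 86.9080
L = r1·wrap1 + r2·wrap2 + 2·C·cosβ = 12·3.0496 + 16·3.2336 + 2·86.9080 = 262.1485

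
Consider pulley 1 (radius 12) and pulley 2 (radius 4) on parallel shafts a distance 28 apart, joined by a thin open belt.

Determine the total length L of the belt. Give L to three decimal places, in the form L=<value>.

L=108.567

open belt: β = asin((r2−r1)/C) = asin(-8/28) = -16.6015°
wrap1 = π − 2β = 213.2031°
wrap2 = π + 2β = 146.7969°
tangent length = C·cosβ = 26.8328
L = r1·wrap1 + r2·wrap2 + 2·C·cosβ = 12·3.7211 + 4·2.5621 + 2·26.8328 = 108.5671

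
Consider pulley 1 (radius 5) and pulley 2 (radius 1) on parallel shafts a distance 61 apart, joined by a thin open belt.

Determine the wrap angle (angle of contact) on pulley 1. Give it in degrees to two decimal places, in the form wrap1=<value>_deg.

wrap1=187.52_deg

open belt: β = asin((r2−r1)/C) = asin(-4/61) = -3.7598°
wrap1 = π − 2β = 187.5196°
wrap2 = π + 2β = 172.4804°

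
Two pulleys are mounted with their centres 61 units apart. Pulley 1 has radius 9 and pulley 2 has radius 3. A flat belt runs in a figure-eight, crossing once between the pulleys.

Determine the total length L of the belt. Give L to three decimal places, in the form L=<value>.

crossed belt: β = asin((r1+r2)/C) = asin(12/61) = 11.3453°
wrap1 = wrap2 = π + 2β = 202.6906°
tangent length = C·cosβ = 59.8080
L = (r1+r2)·wrap + 2·C·cosβ = 12·3.5376 + 2·59.8080 = 162.0675

L=162.067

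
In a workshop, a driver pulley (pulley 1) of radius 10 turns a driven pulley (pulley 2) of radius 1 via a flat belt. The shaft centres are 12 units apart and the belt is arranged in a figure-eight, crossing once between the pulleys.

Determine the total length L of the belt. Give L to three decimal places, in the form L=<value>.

crossed belt: β = asin((r1+r2)/C) = asin(11/12) = 66.4435°
wrap1 = wrap2 = π + 2β = 312.8871°
tangent length = C·cosβ = 4.7958
L = (r1+r2)·wrap + 2·C·cosβ = 11·5.4609 + 2·4.7958 = 69.6617

L=69.662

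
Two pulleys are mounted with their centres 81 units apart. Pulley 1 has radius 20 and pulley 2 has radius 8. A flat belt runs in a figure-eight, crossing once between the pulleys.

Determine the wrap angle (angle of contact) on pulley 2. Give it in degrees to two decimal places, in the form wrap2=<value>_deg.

wrap2=220.45_deg

crossed belt: β = asin((r1+r2)/C) = asin(28/81) = 20.2233°
wrap1 = wrap2 = π + 2β = 220.4465°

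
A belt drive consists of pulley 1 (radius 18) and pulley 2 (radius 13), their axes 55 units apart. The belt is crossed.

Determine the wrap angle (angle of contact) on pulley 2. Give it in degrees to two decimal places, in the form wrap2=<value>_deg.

crossed belt: β = asin((r1+r2)/C) = asin(31/55) = 34.3077°
wrap1 = wrap2 = π + 2β = 248.6153°

wrap2=248.62_deg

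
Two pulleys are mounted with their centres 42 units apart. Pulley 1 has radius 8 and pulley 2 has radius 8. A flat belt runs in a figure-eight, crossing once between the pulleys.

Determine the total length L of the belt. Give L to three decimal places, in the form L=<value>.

L=140.438

crossed belt: β = asin((r1+r2)/C) = asin(16/42) = 22.3927°
wrap1 = wrap2 = π + 2β = 224.7854°
tangent length = C·cosβ = 38.8330
L = (r1+r2)·wrap + 2·C·cosβ = 16·3.9232 + 2·38.8330 = 140.4379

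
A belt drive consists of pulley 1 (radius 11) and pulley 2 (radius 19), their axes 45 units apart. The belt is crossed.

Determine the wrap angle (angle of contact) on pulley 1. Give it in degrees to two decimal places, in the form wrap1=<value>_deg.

crossed belt: β = asin((r1+r2)/C) = asin(30/45) = 41.8103°
wrap1 = wrap2 = π + 2β = 263.6206°

wrap1=263.62_deg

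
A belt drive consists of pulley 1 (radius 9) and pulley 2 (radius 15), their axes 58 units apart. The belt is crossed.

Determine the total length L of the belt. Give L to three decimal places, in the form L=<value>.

crossed belt: β = asin((r1+r2)/C) = asin(24/58) = 24.4433°
wrap1 = wrap2 = π + 2β = 228.8867°
tangent length = C·cosβ = 52.8015
L = (r1+r2)·wrap + 2·C·cosβ = 24·3.9948 + 2·52.8015 = 201.4789

L=201.479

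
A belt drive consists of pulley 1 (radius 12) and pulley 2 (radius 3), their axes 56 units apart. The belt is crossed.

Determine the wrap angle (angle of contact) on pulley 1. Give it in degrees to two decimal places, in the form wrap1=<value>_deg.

wrap1=211.07_deg

crossed belt: β = asin((r1+r2)/C) = asin(15/56) = 15.5368°
wrap1 = wrap2 = π + 2β = 211.0736°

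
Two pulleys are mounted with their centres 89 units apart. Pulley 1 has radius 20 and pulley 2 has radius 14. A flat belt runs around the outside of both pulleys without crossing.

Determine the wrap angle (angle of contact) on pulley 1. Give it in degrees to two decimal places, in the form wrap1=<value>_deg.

wrap1=187.73_deg

open belt: β = asin((r2−r1)/C) = asin(-6/89) = -3.8656°
wrap1 = π − 2β = 187.7311°
wrap2 = π + 2β = 172.2689°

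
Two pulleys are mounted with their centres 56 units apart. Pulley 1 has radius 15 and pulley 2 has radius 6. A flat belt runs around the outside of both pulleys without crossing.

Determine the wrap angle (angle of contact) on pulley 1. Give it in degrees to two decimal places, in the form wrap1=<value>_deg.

wrap1=198.50_deg

open belt: β = asin((r2−r1)/C) = asin(-9/56) = -9.2484°
wrap1 = π − 2β = 198.4967°
wrap2 = π + 2β = 161.5033°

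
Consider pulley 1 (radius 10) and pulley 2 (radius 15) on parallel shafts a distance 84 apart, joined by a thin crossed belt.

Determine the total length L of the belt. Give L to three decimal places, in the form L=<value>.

L=254.037

crossed belt: β = asin((r1+r2)/C) = asin(25/84) = 17.3147°
wrap1 = wrap2 = π + 2β = 214.6293°
tangent length = C·cosβ = 80.1935
L = (r1+r2)·wrap + 2·C·cosβ = 25·3.7460 + 2·80.1935 = 254.0367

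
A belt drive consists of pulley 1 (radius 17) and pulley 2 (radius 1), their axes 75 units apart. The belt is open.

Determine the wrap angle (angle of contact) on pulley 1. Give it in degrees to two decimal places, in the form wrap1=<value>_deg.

wrap1=204.64_deg

open belt: β = asin((r2−r1)/C) = asin(-16/75) = -12.3178°
wrap1 = π − 2β = 204.6355°
wrap2 = π + 2β = 155.3645°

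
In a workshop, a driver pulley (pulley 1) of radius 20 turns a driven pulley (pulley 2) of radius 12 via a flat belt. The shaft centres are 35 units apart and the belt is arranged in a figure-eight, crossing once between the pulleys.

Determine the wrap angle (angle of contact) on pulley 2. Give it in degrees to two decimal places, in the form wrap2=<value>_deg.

crossed belt: β = asin((r1+r2)/C) = asin(32/35) = 66.1045°
wrap1 = wrap2 = π + 2β = 312.2090°

wrap2=312.21_deg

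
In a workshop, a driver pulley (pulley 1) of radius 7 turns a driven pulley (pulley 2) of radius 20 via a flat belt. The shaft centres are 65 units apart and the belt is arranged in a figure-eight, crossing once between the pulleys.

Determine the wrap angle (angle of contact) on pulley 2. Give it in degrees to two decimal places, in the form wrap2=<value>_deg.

wrap2=229.09_deg

crossed belt: β = asin((r1+r2)/C) = asin(27/65) = 24.5435°
wrap1 = wrap2 = π + 2β = 229.0871°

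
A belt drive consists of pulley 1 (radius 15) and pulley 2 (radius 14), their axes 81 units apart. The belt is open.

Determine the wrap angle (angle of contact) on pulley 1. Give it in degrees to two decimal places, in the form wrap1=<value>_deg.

open belt: β = asin((r2−r1)/C) = asin(-1/81) = -0.7074°
wrap1 = π − 2β = 181.4147°
wrap2 = π + 2β = 178.5853°

wrap1=181.41_deg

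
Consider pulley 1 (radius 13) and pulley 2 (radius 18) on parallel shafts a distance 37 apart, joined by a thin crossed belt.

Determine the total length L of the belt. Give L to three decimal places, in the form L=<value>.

crossed belt: β = asin((r1+r2)/C) = asin(31/37) = 56.9125°
wrap1 = wrap2 = π + 2β = 293.8250°
tangent length = C·cosβ = 20.1990
L = (r1+r2)·wrap + 2·C·cosβ = 31·5.1282 + 2·20.1990 = 199.3726

L=199.373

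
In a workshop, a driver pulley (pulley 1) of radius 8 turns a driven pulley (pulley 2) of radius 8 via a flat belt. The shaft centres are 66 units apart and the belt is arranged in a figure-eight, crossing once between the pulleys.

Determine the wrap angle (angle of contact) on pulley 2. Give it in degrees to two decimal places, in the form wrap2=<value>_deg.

wrap2=208.06_deg

crossed belt: β = asin((r1+r2)/C) = asin(16/66) = 14.0297°
wrap1 = wrap2 = π + 2β = 208.0593°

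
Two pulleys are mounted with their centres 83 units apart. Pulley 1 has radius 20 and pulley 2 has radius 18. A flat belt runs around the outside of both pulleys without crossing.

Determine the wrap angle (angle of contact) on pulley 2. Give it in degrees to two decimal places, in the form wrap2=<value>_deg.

wrap2=177.24_deg

open belt: β = asin((r2−r1)/C) = asin(-2/83) = -1.3808°
wrap1 = π − 2β = 182.7615°
wrap2 = π + 2β = 177.2385°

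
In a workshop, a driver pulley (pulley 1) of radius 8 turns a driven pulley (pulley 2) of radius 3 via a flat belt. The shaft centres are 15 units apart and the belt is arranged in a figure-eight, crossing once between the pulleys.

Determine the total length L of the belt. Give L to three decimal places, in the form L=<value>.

L=73.064

crossed belt: β = asin((r1+r2)/C) = asin(11/15) = 47.1666°
wrap1 = wrap2 = π + 2β = 274.3331°
tangent length = C·cosβ = 10.1980
L = (r1+r2)·wrap + 2·C·cosβ = 11·4.7880 + 2·10.1980 = 73.0643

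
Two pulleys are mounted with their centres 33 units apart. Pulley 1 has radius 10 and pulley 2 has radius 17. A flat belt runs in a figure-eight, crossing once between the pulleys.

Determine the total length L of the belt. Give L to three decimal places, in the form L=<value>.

L=174.515

crossed belt: β = asin((r1+r2)/C) = asin(27/33) = 54.9032°
wrap1 = wrap2 = π + 2β = 289.8064°
tangent length = C·cosβ = 18.9737
L = (r1+r2)·wrap + 2·C·cosβ = 27·5.0581 + 2·18.9737 = 174.5154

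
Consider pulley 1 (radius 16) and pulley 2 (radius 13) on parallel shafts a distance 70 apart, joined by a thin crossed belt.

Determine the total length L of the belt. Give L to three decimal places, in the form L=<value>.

L=243.302

crossed belt: β = asin((r1+r2)/C) = asin(29/70) = 24.4743°
wrap1 = wrap2 = π + 2β = 228.9487°
tangent length = C·cosβ = 63.7103
L = (r1+r2)·wrap + 2·C·cosβ = 29·3.9959 + 2·63.7103 = 243.3019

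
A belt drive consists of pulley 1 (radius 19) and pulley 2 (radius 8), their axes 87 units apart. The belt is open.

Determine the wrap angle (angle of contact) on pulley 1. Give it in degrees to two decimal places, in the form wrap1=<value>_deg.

open belt: β = asin((r2−r1)/C) = asin(-11/87) = -7.2637°
wrap1 = π − 2β = 194.5275°
wrap2 = π + 2β = 165.4725°

wrap1=194.53_deg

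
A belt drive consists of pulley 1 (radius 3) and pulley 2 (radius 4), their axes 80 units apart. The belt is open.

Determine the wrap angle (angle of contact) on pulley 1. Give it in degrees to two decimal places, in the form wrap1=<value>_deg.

wrap1=178.57_deg

open belt: β = asin((r2−r1)/C) = asin(1/80) = 0.7162°
wrap1 = π − 2β = 178.5676°
wrap2 = π + 2β = 181.4324°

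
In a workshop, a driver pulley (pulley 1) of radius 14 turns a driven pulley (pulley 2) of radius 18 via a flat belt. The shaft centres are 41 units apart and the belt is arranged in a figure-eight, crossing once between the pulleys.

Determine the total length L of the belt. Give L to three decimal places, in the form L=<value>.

L=209.104

crossed belt: β = asin((r1+r2)/C) = asin(32/41) = 51.3053°
wrap1 = wrap2 = π + 2β = 282.6105°
tangent length = C·cosβ = 25.6320
L = (r1+r2)·wrap + 2·C·cosβ = 32·4.9325 + 2·25.6320 = 209.1035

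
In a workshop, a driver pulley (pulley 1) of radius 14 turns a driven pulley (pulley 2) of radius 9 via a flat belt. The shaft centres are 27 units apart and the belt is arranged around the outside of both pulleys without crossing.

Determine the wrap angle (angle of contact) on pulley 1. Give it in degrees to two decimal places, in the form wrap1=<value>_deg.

wrap1=201.34_deg

open belt: β = asin((r2−r1)/C) = asin(-5/27) = -10.6719°
wrap1 = π − 2β = 201.3439°
wrap2 = π + 2β = 158.6561°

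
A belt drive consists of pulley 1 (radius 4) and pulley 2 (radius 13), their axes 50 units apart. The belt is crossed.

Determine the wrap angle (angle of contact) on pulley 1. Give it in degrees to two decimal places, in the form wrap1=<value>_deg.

wrap1=219.75_deg

crossed belt: β = asin((r1+r2)/C) = asin(17/50) = 19.8769°
wrap1 = wrap2 = π + 2β = 219.7537°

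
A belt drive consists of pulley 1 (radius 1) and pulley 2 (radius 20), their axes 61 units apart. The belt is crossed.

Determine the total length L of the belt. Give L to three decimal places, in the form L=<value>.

crossed belt: β = asin((r1+r2)/C) = asin(21/61) = 20.1368°
wrap1 = wrap2 = π + 2β = 220.2735°
tangent length = C·cosβ = 57.2713
L = (r1+r2)·wrap + 2·C·cosβ = 21·3.8445 + 2·57.2713 = 195.2770

L=195.277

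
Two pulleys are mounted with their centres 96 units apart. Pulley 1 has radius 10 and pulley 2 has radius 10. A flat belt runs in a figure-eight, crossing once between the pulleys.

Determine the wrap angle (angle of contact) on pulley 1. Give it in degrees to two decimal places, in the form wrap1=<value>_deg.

wrap1=204.05_deg

crossed belt: β = asin((r1+r2)/C) = asin(20/96) = 12.0247°
wrap1 = wrap2 = π + 2β = 204.0494°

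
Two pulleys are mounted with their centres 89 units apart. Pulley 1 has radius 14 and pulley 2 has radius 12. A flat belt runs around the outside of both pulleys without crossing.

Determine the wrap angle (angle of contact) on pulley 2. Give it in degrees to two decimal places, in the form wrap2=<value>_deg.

open belt: β = asin((r2−r1)/C) = asin(-2/89) = -1.2877°
wrap1 = π − 2β = 182.5753°
wrap2 = π + 2β = 177.4247°

wrap2=177.42_deg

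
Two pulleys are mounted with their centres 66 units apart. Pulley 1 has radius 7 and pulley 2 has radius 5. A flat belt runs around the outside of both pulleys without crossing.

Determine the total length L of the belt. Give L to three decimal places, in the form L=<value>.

L=169.760

open belt: β = asin((r2−r1)/C) = asin(-2/66) = -1.7365°
wrap1 = π − 2β = 183.4730°
wrap2 = π + 2β = 176.5270°
tangent length = C·cosβ = 65.9697
L = r1·wrap1 + r2·wrap2 + 2·C·cosβ = 7·3.2022 + 5·3.0810 + 2·65.9697 = 169.7597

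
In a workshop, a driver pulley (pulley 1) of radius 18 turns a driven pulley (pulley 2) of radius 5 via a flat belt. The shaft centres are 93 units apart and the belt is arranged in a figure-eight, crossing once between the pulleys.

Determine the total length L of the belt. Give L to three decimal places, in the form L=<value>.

crossed belt: β = asin((r1+r2)/C) = asin(23/93) = 14.3185°
wrap1 = wrap2 = π + 2β = 208.6370°
tangent length = C·cosβ = 90.1110
L = (r1+r2)·wrap + 2·C·cosβ = 23·3.6414 + 2·90.1110 = 263.9743

L=263.974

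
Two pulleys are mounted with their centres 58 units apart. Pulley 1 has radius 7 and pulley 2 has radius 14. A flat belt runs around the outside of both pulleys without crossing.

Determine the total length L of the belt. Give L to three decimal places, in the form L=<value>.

L=182.819

open belt: β = asin((r2−r1)/C) = asin(7/58) = 6.9319°
wrap1 = π − 2β = 166.1362°
wrap2 = π + 2β = 193.8638°
tangent length = C·cosβ = 57.5760
L = r1·wrap1 + r2·wrap2 + 2·C·cosβ = 7·2.8996 + 14·3.3836 + 2·57.5760 = 182.8193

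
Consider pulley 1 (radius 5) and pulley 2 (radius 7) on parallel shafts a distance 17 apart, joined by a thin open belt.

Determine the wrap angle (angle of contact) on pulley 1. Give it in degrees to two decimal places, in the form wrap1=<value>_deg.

wrap1=166.49_deg

open belt: β = asin((r2−r1)/C) = asin(2/17) = 6.7563°
wrap1 = π − 2β = 166.4873°
wrap2 = π + 2β = 193.5127°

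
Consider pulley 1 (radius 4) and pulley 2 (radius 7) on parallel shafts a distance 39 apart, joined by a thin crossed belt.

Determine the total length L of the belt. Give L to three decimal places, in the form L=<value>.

L=115.681

crossed belt: β = asin((r1+r2)/C) = asin(11/39) = 16.3827°
wrap1 = wrap2 = π + 2β = 212.7653°
tangent length = C·cosβ = 37.4166
L = (r1+r2)·wrap + 2·C·cosβ = 11·3.7135 + 2·37.4166 = 115.6812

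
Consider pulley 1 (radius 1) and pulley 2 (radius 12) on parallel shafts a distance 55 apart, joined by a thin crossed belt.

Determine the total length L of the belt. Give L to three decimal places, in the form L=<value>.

crossed belt: β = asin((r1+r2)/C) = asin(13/55) = 13.6720°
wrap1 = wrap2 = π + 2β = 207.3440°
tangent length = C·cosβ = 53.4416
L = (r1+r2)·wrap + 2·C·cosβ = 13·3.6188 + 2·53.4416 = 153.9280

L=153.928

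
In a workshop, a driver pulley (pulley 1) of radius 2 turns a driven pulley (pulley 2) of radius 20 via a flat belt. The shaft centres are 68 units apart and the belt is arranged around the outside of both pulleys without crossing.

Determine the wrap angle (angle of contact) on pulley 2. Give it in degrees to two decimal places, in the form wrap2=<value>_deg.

open belt: β = asin((r2−r1)/C) = asin(18/68) = 15.3495°
wrap1 = π − 2β = 149.3010°
wrap2 = π + 2β = 210.6990°

wrap2=210.70_deg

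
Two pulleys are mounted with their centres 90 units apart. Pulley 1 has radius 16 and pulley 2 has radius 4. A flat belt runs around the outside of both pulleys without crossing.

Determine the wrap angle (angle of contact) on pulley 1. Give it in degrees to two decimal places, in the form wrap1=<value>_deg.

open belt: β = asin((r2−r1)/C) = asin(-12/90) = -7.6623°
wrap1 = π − 2β = 195.3245°
wrap2 = π + 2β = 164.6755°

wrap1=195.32_deg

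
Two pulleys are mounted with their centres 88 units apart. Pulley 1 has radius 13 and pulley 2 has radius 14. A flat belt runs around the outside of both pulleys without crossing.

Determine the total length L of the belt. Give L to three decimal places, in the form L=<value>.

L=260.834

open belt: β = asin((r2−r1)/C) = asin(1/88) = 0.6511°
wrap1 = π − 2β = 178.6978°
wrap2 = π + 2β = 181.3022°
tangent length = C·cosβ = 87.9943
L = r1·wrap1 + r2·wrap2 + 2·C·cosβ = 13·3.1189 + 14·3.1643 + 2·87.9943 = 260.8344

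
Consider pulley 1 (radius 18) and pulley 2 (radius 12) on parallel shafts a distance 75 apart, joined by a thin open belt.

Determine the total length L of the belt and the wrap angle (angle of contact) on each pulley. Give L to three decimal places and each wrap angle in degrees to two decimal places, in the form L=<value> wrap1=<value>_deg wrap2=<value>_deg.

open belt: β = asin((r2−r1)/C) = asin(-6/75) = -4.5886°
wrap1 = π − 2β = 189.1771°
wrap2 = π + 2β = 170.8229°
tangent length = C·cosβ = 74.7596
L = r1·wrap1 + r2·wrap2 + 2·C·cosβ = 18·3.3018 + 12·2.9814 + 2·74.7596 = 244.7280

L=244.728 wrap1=189.18_deg wrap2=170.82_deg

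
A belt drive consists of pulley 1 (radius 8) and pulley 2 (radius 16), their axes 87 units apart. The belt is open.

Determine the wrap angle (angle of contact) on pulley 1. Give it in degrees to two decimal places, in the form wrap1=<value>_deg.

wrap1=169.45_deg

open belt: β = asin((r2−r1)/C) = asin(8/87) = 5.2760°
wrap1 = π − 2β = 169.4479°
wrap2 = π + 2β = 190.5521°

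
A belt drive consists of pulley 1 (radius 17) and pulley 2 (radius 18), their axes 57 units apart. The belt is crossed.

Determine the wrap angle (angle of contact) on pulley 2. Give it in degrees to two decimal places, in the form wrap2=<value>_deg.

wrap2=255.76_deg

crossed belt: β = asin((r1+r2)/C) = asin(35/57) = 37.8818°
wrap1 = wrap2 = π + 2β = 255.7637°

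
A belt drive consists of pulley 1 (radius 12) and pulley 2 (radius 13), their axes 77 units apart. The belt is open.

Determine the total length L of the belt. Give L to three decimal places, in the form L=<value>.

open belt: β = asin((r2−r1)/C) = asin(1/77) = 0.7441°
wrap1 = π − 2β = 178.5118°
wrap2 = π + 2β = 181.4882°
tangent length = C·cosβ = 76.9935
L = r1·wrap1 + r2·wrap2 + 2·C·cosβ = 12·3.1156 + 13·3.1676 + 2·76.9935 = 232.5528

L=232.553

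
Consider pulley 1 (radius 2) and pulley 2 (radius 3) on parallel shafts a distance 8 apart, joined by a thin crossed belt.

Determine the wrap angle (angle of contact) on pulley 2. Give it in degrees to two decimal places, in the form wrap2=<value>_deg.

crossed belt: β = asin((r1+r2)/C) = asin(5/8) = 38.6822°
wrap1 = wrap2 = π + 2β = 257.3644°

wrap2=257.36_deg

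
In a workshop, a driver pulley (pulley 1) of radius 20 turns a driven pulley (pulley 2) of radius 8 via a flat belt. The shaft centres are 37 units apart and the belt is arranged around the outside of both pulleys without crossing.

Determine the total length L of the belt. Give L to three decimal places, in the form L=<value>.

L=165.892

open belt: β = asin((r2−r1)/C) = asin(-12/37) = -18.9246°
wrap1 = π − 2β = 217.8493°
wrap2 = π + 2β = 142.1507°
tangent length = C·cosβ = 35.0000
L = r1·wrap1 + r2·wrap2 + 2·C·cosβ = 20·3.8022 + 8·2.4810 + 2·35.0000 = 165.8917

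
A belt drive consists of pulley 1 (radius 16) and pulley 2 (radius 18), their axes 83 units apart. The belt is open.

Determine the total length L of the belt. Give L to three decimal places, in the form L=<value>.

open belt: β = asin((r2−r1)/C) = asin(2/83) = 1.3808°
wrap1 = π − 2β = 177.2385°
wrap2 = π + 2β = 182.7615°
tangent length = C·cosβ = 82.9759
L = r1·wrap1 + r2·wrap2 + 2·C·cosβ = 16·3.0934 + 18·3.1898 + 2·82.9759 = 272.8623

L=272.862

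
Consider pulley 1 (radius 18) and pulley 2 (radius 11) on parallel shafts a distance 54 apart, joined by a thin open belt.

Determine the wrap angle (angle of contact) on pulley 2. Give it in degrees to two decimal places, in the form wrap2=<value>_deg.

wrap2=165.10_deg

open belt: β = asin((r2−r1)/C) = asin(-7/54) = -7.4482°
wrap1 = π − 2β = 194.8964°
wrap2 = π + 2β = 165.1036°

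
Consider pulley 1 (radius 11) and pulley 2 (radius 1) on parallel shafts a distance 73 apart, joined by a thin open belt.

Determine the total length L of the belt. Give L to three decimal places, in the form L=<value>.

L=185.071

open belt: β = asin((r2−r1)/C) = asin(-10/73) = -7.8735°
wrap1 = π − 2β = 195.7470°
wrap2 = π + 2β = 164.2530°
tangent length = C·cosβ = 72.3118
L = r1·wrap1 + r2·wrap2 + 2·C·cosβ = 11·3.4164 + 1·2.8668 + 2·72.3118 = 185.0711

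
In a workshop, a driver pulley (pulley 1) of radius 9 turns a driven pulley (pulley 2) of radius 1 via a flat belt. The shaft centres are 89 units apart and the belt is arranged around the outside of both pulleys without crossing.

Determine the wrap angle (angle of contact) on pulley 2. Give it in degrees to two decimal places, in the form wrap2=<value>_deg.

wrap2=169.69_deg

open belt: β = asin((r2−r1)/C) = asin(-8/89) = -5.1571°
wrap1 = π − 2β = 190.3143°
wrap2 = π + 2β = 169.6857°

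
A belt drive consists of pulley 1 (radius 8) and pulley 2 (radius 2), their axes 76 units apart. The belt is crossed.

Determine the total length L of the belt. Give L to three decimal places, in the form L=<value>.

crossed belt: β = asin((r1+r2)/C) = asin(10/76) = 7.5608°
wrap1 = wrap2 = π + 2β = 195.1217°
tangent length = C·cosβ = 75.3392
L = (r1+r2)·wrap + 2·C·cosβ = 10·3.4055 + 2·75.3392 = 184.7336

L=184.734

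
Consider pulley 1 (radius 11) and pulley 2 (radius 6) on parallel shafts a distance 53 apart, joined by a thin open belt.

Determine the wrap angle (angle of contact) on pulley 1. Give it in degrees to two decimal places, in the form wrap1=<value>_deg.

wrap1=190.83_deg

open belt: β = asin((r2−r1)/C) = asin(-5/53) = -5.4133°
wrap1 = π − 2β = 190.8266°
wrap2 = π + 2β = 169.1734°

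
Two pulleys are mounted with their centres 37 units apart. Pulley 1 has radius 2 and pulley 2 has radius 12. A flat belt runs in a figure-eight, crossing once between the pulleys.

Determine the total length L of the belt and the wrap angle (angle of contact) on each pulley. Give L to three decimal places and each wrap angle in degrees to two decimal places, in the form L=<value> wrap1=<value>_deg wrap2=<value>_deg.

crossed belt: β = asin((r1+r2)/C) = asin(14/37) = 22.2333°
wrap1 = wrap2 = π + 2β = 224.4665°
tangent length = C·cosβ = 34.2491
L = (r1+r2)·wrap + 2·C·cosβ = 14·3.9177 + 2·34.2491 = 123.3457

L=123.346 wrap1=224.47_deg wrap2=224.47_deg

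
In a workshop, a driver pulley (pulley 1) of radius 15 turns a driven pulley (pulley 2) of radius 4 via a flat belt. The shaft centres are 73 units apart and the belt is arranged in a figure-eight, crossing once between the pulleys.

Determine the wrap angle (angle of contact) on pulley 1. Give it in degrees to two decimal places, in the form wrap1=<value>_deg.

crossed belt: β = asin((r1+r2)/C) = asin(19/73) = 15.0863°
wrap1 = wrap2 = π + 2β = 210.1726°

wrap1=210.17_deg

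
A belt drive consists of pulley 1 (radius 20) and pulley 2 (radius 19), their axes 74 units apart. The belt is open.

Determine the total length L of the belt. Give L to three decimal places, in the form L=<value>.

L=270.536

open belt: β = asin((r2−r1)/C) = asin(-1/74) = -0.7743°
wrap1 = π − 2β = 181.5486°
wrap2 = π + 2β = 178.4514°
tangent length = C·cosβ = 73.9932
L = r1·wrap1 + r2·wrap2 + 2·C·cosβ = 20·3.1686 + 19·3.1146 + 2·73.9932 = 270.5356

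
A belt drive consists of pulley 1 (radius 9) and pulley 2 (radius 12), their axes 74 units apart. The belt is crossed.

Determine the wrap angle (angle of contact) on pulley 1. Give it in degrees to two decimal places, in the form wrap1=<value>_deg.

crossed belt: β = asin((r1+r2)/C) = asin(21/74) = 16.4862°
wrap1 = wrap2 = π + 2β = 212.9723°

wrap1=212.97_deg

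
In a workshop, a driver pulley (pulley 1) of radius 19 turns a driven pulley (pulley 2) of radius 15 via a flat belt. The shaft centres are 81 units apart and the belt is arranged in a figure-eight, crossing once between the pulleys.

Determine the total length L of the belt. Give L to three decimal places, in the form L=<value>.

L=283.307

crossed belt: β = asin((r1+r2)/C) = asin(34/81) = 24.8190°
wrap1 = wrap2 = π + 2β = 229.6380°
tangent length = C·cosβ = 73.5187
L = (r1+r2)·wrap + 2·C·cosβ = 34·4.0079 + 2·73.5187 = 283.3073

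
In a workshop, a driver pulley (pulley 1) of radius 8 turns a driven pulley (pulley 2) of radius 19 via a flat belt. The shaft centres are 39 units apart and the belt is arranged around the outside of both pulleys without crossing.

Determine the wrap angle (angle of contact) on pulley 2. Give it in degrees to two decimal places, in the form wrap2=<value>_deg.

open belt: β = asin((r2−r1)/C) = asin(11/39) = 16.3827°
wrap1 = π − 2β = 147.2347°
wrap2 = π + 2β = 212.7653°

wrap2=212.77_deg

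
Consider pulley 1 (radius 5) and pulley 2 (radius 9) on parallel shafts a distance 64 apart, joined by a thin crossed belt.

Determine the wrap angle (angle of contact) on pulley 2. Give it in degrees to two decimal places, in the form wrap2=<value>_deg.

crossed belt: β = asin((r1+r2)/C) = asin(14/64) = 12.6356°
wrap1 = wrap2 = π + 2β = 205.2713°

wrap2=205.27_deg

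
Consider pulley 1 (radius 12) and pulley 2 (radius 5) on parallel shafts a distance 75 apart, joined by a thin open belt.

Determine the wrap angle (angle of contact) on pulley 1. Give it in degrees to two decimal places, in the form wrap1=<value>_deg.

wrap1=190.71_deg

open belt: β = asin((r2−r1)/C) = asin(-7/75) = -5.3554°
wrap1 = π − 2β = 190.7108°
wrap2 = π + 2β = 169.2892°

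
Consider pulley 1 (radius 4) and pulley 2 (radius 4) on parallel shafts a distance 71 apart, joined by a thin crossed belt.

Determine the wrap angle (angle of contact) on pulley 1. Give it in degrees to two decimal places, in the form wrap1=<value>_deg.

crossed belt: β = asin((r1+r2)/C) = asin(8/71) = 6.4696°
wrap1 = wrap2 = π + 2β = 192.9392°

wrap1=192.94_deg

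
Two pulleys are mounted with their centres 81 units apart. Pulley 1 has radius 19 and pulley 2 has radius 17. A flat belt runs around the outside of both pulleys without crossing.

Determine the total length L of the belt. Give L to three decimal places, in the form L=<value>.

L=275.147

open belt: β = asin((r2−r1)/C) = asin(-2/81) = -1.4149°
wrap1 = π − 2β = 182.8297°
wrap2 = π + 2β = 177.1703°
tangent length = C·cosβ = 80.9753
L = r1·wrap1 + r2·wrap2 + 2·C·cosβ = 19·3.1910 + 17·3.0922 + 2·80.9753 = 275.1467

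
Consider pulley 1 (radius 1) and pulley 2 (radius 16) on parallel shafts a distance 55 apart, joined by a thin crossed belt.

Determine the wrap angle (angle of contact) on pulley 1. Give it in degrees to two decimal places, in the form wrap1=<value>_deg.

crossed belt: β = asin((r1+r2)/C) = asin(17/55) = 18.0045°
wrap1 = wrap2 = π + 2β = 216.0089°

wrap1=216.01_deg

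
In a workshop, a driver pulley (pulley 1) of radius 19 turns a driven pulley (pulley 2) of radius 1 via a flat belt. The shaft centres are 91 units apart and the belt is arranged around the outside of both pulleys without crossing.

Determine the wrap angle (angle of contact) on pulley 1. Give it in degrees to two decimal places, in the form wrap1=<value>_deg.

wrap1=202.82_deg

open belt: β = asin((r2−r1)/C) = asin(-18/91) = -11.4085°
wrap1 = π − 2β = 202.8169°
wrap2 = π + 2β = 157.1831°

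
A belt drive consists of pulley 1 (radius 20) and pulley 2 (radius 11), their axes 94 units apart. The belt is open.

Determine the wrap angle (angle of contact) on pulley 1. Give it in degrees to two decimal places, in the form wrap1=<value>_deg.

open belt: β = asin((r2−r1)/C) = asin(-9/94) = -5.4942°
wrap1 = π − 2β = 190.9884°
wrap2 = π + 2β = 169.0116°

wrap1=190.99_deg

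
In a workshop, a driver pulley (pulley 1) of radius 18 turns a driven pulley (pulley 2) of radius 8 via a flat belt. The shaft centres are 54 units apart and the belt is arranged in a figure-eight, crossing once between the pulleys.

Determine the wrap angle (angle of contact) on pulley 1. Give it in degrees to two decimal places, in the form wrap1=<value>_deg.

crossed belt: β = asin((r1+r2)/C) = asin(26/54) = 28.7822°
wrap1 = wrap2 = π + 2β = 237.5644°

wrap1=237.56_deg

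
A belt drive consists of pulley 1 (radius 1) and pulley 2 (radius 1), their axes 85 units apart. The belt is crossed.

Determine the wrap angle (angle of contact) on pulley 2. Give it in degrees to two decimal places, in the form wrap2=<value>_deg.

wrap2=182.70_deg

crossed belt: β = asin((r1+r2)/C) = asin(2/85) = 1.3483°
wrap1 = wrap2 = π + 2β = 182.6965°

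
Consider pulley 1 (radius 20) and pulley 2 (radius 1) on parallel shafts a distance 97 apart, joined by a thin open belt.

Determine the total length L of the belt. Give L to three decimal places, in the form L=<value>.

open belt: β = asin((r2−r1)/C) = asin(-19/97) = -11.2959°
wrap1 = π − 2β = 202.5918°
wrap2 = π + 2β = 157.4082°
tangent length = C·cosβ = 95.1210
L = r1·wrap1 + r2·wrap2 + 2·C·cosβ = 20·3.5359 + 1·2.7473 + 2·95.1210 = 263.7071

L=263.707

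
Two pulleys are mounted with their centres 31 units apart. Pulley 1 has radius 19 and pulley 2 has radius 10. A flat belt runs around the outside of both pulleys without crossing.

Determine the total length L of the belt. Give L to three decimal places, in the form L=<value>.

open belt: β = asin((r2−r1)/C) = asin(-9/31) = -16.8773°
wrap1 = π − 2β = 213.7545°
wrap2 = π + 2β = 146.2455°
tangent length = C·cosβ = 29.6648
L = r1·wrap1 + r2·wrap2 + 2·C·cosβ = 19·3.7307 + 10·2.5525 + 2·29.6648 = 155.7379

L=155.738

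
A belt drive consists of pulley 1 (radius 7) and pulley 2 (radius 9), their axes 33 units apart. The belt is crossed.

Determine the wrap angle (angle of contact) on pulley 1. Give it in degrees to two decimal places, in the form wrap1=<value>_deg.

crossed belt: β = asin((r1+r2)/C) = asin(16/33) = 29.0025°
wrap1 = wrap2 = π + 2β = 238.0051°

wrap1=238.01_deg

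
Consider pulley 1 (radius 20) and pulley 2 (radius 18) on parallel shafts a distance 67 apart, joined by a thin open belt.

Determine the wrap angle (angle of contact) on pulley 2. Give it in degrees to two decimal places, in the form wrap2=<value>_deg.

open belt: β = asin((r2−r1)/C) = asin(-2/67) = -1.7106°
wrap1 = π − 2β = 183.4212°
wrap2 = π + 2β = 176.5788°

wrap2=176.58_deg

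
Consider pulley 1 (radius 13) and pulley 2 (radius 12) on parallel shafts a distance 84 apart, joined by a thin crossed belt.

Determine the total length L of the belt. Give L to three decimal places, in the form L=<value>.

L=254.037

crossed belt: β = asin((r1+r2)/C) = asin(25/84) = 17.3147°
wrap1 = wrap2 = π + 2β = 214.6293°
tangent length = C·cosβ = 80.1935
L = (r1+r2)·wrap + 2·C·cosβ = 25·3.7460 + 2·80.1935 = 254.0367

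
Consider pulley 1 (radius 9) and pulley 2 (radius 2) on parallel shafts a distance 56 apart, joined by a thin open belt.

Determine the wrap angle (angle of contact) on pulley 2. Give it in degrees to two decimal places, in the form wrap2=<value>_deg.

open belt: β = asin((r2−r1)/C) = asin(-7/56) = -7.1808°
wrap1 = π − 2β = 194.3615°
wrap2 = π + 2β = 165.6385°

wrap2=165.64_deg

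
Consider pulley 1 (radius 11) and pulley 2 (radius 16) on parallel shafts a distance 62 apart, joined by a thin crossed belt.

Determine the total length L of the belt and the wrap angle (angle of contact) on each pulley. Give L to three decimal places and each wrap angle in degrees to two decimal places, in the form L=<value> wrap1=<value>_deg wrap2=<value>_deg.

L=220.778 wrap1=231.63_deg wrap2=231.63_deg

crossed belt: β = asin((r1+r2)/C) = asin(27/62) = 25.8161°
wrap1 = wrap2 = π + 2β = 231.6322°
tangent length = C·cosβ = 55.8122
L = (r1+r2)·wrap + 2·C·cosβ = 27·4.0427 + 2·55.8122 = 220.7785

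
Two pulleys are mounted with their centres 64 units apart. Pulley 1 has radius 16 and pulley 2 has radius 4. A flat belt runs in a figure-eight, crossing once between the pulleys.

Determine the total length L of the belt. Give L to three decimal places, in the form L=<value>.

crossed belt: β = asin((r1+r2)/C) = asin(20/64) = 18.2100°
wrap1 = wrap2 = π + 2β = 216.4199°
tangent length = C·cosβ = 60.7947
L = (r1+r2)·wrap + 2·C·cosβ = 20·3.7772 + 2·60.7947 = 197.1343

L=197.134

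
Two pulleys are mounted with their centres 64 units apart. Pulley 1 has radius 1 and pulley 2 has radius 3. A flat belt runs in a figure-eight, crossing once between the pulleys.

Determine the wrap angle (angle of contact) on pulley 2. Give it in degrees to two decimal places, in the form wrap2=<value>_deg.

crossed belt: β = asin((r1+r2)/C) = asin(4/64) = 3.5833°
wrap1 = wrap2 = π + 2β = 187.1666°

wrap2=187.17_deg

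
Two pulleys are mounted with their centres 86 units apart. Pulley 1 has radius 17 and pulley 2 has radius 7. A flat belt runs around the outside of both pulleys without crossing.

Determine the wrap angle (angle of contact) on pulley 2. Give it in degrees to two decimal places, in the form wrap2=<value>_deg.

open belt: β = asin((r2−r1)/C) = asin(-10/86) = -6.6774°
wrap1 = π − 2β = 193.3548°
wrap2 = π + 2β = 166.6452°

wrap2=166.65_deg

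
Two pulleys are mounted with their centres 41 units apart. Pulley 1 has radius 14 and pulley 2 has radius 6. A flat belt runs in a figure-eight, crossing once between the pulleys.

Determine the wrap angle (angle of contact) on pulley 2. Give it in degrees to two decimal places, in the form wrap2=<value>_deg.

crossed belt: β = asin((r1+r2)/C) = asin(20/41) = 29.1964°
wrap1 = wrap2 = π + 2β = 238.3928°

wrap2=238.39_deg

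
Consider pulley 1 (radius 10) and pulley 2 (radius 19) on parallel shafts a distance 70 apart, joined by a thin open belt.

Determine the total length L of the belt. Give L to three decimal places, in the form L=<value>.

open belt: β = asin((r2−r1)/C) = asin(9/70) = 7.3870°
wrap1 = π − 2β = 165.2259°
wrap2 = π + 2β = 194.7741°
tangent length = C·cosβ = 69.4190
L = r1·wrap1 + r2·wrap2 + 2·C·cosβ = 10·2.8837 + 19·3.3994 + 2·69.4190 = 232.2649

L=232.265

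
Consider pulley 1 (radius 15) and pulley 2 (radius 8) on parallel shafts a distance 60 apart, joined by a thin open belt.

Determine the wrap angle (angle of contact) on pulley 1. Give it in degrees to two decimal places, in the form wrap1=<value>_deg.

open belt: β = asin((r2−r1)/C) = asin(-7/60) = -6.6998°
wrap1 = π − 2β = 193.3995°
wrap2 = π + 2β = 166.6005°

wrap1=193.40_deg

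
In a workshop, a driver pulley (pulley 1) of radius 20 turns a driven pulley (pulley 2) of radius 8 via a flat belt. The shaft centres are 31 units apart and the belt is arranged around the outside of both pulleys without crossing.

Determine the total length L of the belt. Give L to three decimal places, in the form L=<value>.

L=154.671

open belt: β = asin((r2−r1)/C) = asin(-12/31) = -22.7740°
wrap1 = π − 2β = 225.5479°
wrap2 = π + 2β = 134.4521°
tangent length = C·cosβ = 28.5832
L = r1·wrap1 + r2·wrap2 + 2·C·cosβ = 20·3.9366 + 8·2.3466 + 2·28.5832 = 154.6706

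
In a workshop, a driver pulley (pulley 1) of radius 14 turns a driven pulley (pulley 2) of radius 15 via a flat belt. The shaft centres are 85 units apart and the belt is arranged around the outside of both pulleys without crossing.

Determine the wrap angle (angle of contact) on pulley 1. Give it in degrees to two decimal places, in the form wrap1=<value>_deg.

open belt: β = asin((r2−r1)/C) = asin(1/85) = 0.6741°
wrap1 = π − 2β = 178.6518°
wrap2 = π + 2β = 181.3482°

wrap1=178.65_deg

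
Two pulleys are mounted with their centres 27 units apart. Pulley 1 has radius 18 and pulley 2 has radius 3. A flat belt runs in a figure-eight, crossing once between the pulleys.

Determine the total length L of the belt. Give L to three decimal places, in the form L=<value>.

L=137.342

crossed belt: β = asin((r1+r2)/C) = asin(21/27) = 51.0576°
wrap1 = wrap2 = π + 2β = 282.1151°
tangent length = C·cosβ = 16.9706
L = (r1+r2)·wrap + 2·C·cosβ = 21·4.9238 + 2·16.9706 = 137.3417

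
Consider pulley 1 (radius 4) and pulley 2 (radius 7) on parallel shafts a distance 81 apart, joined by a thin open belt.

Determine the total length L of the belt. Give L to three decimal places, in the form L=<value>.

open belt: β = asin((r2−r1)/C) = asin(3/81) = 2.1226°
wrap1 = π − 2β = 175.7549°
wrap2 = π + 2β = 184.2451°
tangent length = C·cosβ = 80.9444
L = r1·wrap1 + r2·wrap2 + 2·C·cosβ = 4·3.0675 + 7·3.2157 + 2·80.9444 = 196.6686

L=196.669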